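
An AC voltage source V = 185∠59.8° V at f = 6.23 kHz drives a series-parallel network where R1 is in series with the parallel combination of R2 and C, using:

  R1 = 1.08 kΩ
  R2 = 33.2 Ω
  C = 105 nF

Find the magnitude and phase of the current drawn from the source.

Step 1 — Angular frequency: ω = 2π·f = 2π·6230 = 3.914e+04 rad/s.
Step 2 — Component impedances:
  R1: Z = R = 1080 Ω
  R2: Z = R = 33.2 Ω
  C: Z = 1/(jωC) = -j/(ω·C) = 0 - j243.3 Ω
Step 3 — Parallel branch: R2 || C = 1/(1/R2 + 1/C) = 32.59 - j4.448 Ω.
Step 4 — Series with R1: Z_total = R1 + (R2 || C) = 1113 - j4.448 Ω = 1113∠-0.2° Ω.
Step 5 — Source phasor: V = 185∠59.8° V = 93.06 + j159.9 V.
Step 6 — Ohm's law: I = V / Z_total = (93.06 + j159.9) / (1113 - j4.448) = 0.08307 + j0.144 A.
Step 7 — Convert to polar: |I| = 0.1663 A, ∠I = 60.0°.

I = 0.1663∠60.0° A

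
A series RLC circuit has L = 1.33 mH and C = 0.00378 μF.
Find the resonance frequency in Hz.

Step 1 — Resonance condition Im(Z)=0 gives ω₀ = 1/√(LC).
Step 2 — ω₀ = 1/√(0.00133·3.78e-09) = 4.46e+05 rad/s.
Step 3 — f₀ = ω₀/(2π) = 7.098e+04 Hz.

f₀ = 7.098e+04 Hz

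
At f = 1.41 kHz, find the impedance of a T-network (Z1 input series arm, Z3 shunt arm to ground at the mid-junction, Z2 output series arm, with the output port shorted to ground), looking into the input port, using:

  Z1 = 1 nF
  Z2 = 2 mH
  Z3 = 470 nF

Step 1 — Angular frequency: ω = 2π·f = 2π·1410 = 8859 rad/s.
Step 2 — Component impedances:
  Z1: Z = 1/(jωC) = -j/(ω·C) = 0 - j1.129e+05 Ω
  Z2: Z = jωL = j·8859·0.002 = 0 + j17.72 Ω
  Z3: Z = 1/(jωC) = -j/(ω·C) = 0 - j240.2 Ω
Step 3 — With the output port shorted to ground, the output series arm Z2 runs from the junction to ground; the shunt arm Z3 also runs from the junction to ground. They appear in parallel: Z3 || Z2 = 0 + j19.13 Ω.
Step 4 — Series with input arm Z1: Z_in = Z1 + (Z3 || Z2) = 0 - j1.129e+05 Ω = 1.129e+05∠-90.0° Ω.

Z = 0 - j1.129e+05 Ω = 1.129e+05∠-90.0° Ω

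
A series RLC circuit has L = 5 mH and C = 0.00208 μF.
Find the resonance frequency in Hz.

Step 1 — Resonance condition Im(Z)=0 gives ω₀ = 1/√(LC).
Step 2 — ω₀ = 1/√(0.005·2.08e-09) = 3.101e+05 rad/s.
Step 3 — f₀ = ω₀/(2π) = 4.935e+04 Hz.

f₀ = 4.935e+04 Hz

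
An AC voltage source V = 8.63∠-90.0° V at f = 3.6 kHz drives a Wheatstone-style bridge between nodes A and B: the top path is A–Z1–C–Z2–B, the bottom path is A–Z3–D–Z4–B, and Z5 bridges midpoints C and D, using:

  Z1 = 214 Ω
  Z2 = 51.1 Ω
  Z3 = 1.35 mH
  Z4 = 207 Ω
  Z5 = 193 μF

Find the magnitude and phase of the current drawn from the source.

Step 1 — Angular frequency: ω = 2π·f = 2π·3600 = 2.262e+04 rad/s.
Step 2 — Component impedances:
  Z1: Z = R = 214 Ω
  Z2: Z = R = 51.1 Ω
  Z3: Z = jωL = j·2.262e+04·0.00135 = 0 + j30.54 Ω
  Z4: Z = R = 207 Ω
  Z5: Z = 1/(jωC) = -j/(ω·C) = 0 - j0.2291 Ω
Step 3 — Bridge requires nodal analysis (the Z5 bridge couples midpoints C and D, so the two paths cannot be reduced to a simple series/parallel combination). Setting node B to ground and injecting 1 A at node A, the 3-node admittance system at A, C, D solves to V_A = Z_AB = 45.2 + j29.79 Ω = 54.14∠33.4° Ω.
Step 4 — Source phasor: V = 8.63∠-90.0° V = 0 - j8.63 V.
Step 5 — Ohm's law: I = V / Z_total = (0 - j8.63) / (45.2 + j29.79) = -0.08772 - j0.1331 A.
Step 6 — Convert to polar: |I| = 0.1594 A, ∠I = -123.4°.

I = 0.1594∠-123.4° A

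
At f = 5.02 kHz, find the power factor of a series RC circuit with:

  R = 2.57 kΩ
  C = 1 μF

Step 1 — Angular frequency: ω = 2π·f = 2π·5020 = 3.154e+04 rad/s.
Step 2 — Component impedances:
  R: Z = R = 2570 Ω
  C: Z = 1/(jωC) = -j/(ω·C) = 0 - j31.7 Ω
Step 3 — Series combination: Z_total = R + C = 2570 - j31.7 Ω = 2570∠-0.7° Ω.
Step 4 — Power factor: PF = cos(φ) = Re(Z)/|Z| = 2570/2570.2 = 0.9999.
Step 5 — Type: Im(Z) = -31.7 ⇒ leading (phase φ = -0.7°).

PF = 0.9999 (leading, φ = -0.7°)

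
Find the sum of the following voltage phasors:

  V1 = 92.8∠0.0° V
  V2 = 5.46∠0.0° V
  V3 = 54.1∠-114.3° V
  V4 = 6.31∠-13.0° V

Step 1 — Convert each phasor to rectangular form:
  V1 = 92.8·(cos(0.0°) + j·sin(0.0°)) = 92.8 V
  V2 = 5.46·(cos(0.0°) + j·sin(0.0°)) = 5.46 V
  V3 = 54.1·(cos(-114.3°) + j·sin(-114.3°)) = -22.26 - j49.31 V
  V4 = 6.31·(cos(-13.0°) + j·sin(-13.0°)) = 6.148 - j1.419 V
Step 2 — Sum components: V_total = 82.15 - j50.73 V.
Step 3 — Convert to polar: |V_total| = 96.55 V, ∠V_total = -31.7°.

V_total = 96.55∠-31.7° V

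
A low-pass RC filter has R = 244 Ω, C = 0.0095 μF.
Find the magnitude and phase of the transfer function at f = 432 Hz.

Step 1 — Angular frequency: ω = 2π·432 = 2714 rad/s.
Step 2 — Transfer function: H(jω) = 1/(1 + jωRC).
Step 3 — Denominator: 1 + jωRC = 1 + j·2714·244·9.5e-09 = 1 + j0.006292.
Step 4 — H = 1 - j0.006292.
Step 5 — Magnitude: |H| = 1 (-0.0 dB); phase: φ = -0.4°.

|H| = 1 (-0.0 dB), φ = -0.4°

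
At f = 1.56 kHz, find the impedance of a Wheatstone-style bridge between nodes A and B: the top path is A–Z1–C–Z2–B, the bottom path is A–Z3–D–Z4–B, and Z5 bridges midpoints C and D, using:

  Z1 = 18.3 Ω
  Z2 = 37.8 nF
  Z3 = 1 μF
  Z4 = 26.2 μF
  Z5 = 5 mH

Step 1 — Angular frequency: ω = 2π·f = 2π·1560 = 9802 rad/s.
Step 2 — Component impedances:
  Z1: Z = R = 18.3 Ω
  Z2: Z = 1/(jωC) = -j/(ω·C) = 0 - j2699 Ω
  Z3: Z = 1/(jωC) = -j/(ω·C) = 0 - j102 Ω
  Z4: Z = 1/(jωC) = -j/(ω·C) = 0 - j3.894 Ω
  Z5: Z = jωL = j·9802·0.005 = 0 + j49.01 Ω
Step 3 — Bridge requires nodal analysis (the Z5 bridge couples midpoints C and D, so the two paths cannot be reduced to a simple series/parallel combination). Setting node B to ground and injecting 1 A at node A, the 3-node admittance system at A, C, D solves to V_A = Z_AB = 62.36 + j71.66 Ω = 94.99∠49.0° Ω.

Z = 62.36 + j71.66 Ω = 94.99∠49.0° Ω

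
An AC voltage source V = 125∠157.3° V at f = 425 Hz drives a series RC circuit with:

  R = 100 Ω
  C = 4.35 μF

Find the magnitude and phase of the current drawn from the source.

Step 1 — Angular frequency: ω = 2π·f = 2π·425 = 2670 rad/s.
Step 2 — Component impedances:
  R: Z = R = 100 Ω
  C: Z = 1/(jωC) = -j/(ω·C) = 0 - j86.09 Ω
Step 3 — Series combination: Z_total = R + C = 100 - j86.09 Ω = 132∠-40.7° Ω.
Step 4 — Source phasor: V = 125∠157.3° V = -115.3 + j48.24 V.
Step 5 — Ohm's law: I = V / Z_total = (-115.3 + j48.24) / (100 - j86.09) = -0.9008 - j0.2931 A.
Step 6 — Convert to polar: |I| = 0.9473 A, ∠I = -162.0°.

I = 0.9473∠-162.0° A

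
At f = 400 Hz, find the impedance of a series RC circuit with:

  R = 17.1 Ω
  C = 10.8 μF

Step 1 — Angular frequency: ω = 2π·f = 2π·400 = 2513 rad/s.
Step 2 — Component impedances:
  R: Z = R = 17.1 Ω
  C: Z = 1/(jωC) = -j/(ω·C) = 0 - j36.84 Ω
Step 3 — Series combination: Z_total = R + C = 17.1 - j36.84 Ω = 40.62∠-65.1° Ω.

Z = 17.1 - j36.84 Ω = 40.62∠-65.1° Ω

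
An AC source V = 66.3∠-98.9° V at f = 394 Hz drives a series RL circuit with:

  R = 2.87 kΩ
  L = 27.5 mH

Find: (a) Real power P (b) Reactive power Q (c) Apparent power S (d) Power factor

Step 1 — Angular frequency: ω = 2π·f = 2π·394 = 2476 rad/s.
Step 2 — Component impedances:
  R: Z = R = 2870 Ω
  L: Z = jωL = j·2476·0.0275 = 0 + j68.08 Ω
Step 3 — Series combination: Z_total = R + L = 2870 + j68.08 Ω = 2871∠1.4° Ω.
Step 4 — Source phasor: V = 66.3∠-98.9° V = -10.26 - j65.5 V.
Step 5 — Current: I = V / Z = -0.004113 - j0.02273 A = 0.02309∠-100.3° A.
Step 6 — Complex power: S = V·I* = 1.531 + j0.03631 VA.
Step 7 — Real power: P = Re(S) = 1.531 W.
Step 8 — Reactive power: Q = Im(S) = 0.03631 VAR.
Step 9 — Apparent power: |S| = 1.531 VA.
Step 10 — Power factor: PF = P/|S| = 0.9997 (lagging).

(a) P = 1.531 W  (b) Q = 0.03631 VAR  (c) S = 1.531 VA  (d) PF = 0.9997 (lagging)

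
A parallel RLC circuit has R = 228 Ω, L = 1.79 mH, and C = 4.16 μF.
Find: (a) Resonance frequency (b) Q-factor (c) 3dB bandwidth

Step 1 — Resonance: ω₀ = 1/√(LC) = 1/√(0.00179·4.16e-06) = 1.159e+04 rad/s.
Step 2 — f₀ = ω₀/(2π) = 1844 Hz.
Step 3 — Parallel Q: Q = R/(ω₀L) = 228/(1.159e+04·0.00179) = 10.99.
Step 4 — Bandwidth: Δω = ω₀/Q = 1054 rad/s; BW = Δω/(2π) = 167.8 Hz.

(a) f₀ = 1844 Hz  (b) Q = 10.99  (c) BW = 167.8 Hz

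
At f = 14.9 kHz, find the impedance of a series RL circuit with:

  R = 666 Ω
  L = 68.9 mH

Step 1 — Angular frequency: ω = 2π·f = 2π·1.49e+04 = 9.362e+04 rad/s.
Step 2 — Component impedances:
  R: Z = R = 666 Ω
  L: Z = jωL = j·9.362e+04·0.0689 = 0 + j6450 Ω
Step 3 — Series combination: Z_total = R + L = 666 + j6450 Ω = 6485∠84.1° Ω.

Z = 666 + j6450 Ω = 6485∠84.1° Ω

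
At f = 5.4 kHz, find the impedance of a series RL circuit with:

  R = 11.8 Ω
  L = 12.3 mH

Step 1 — Angular frequency: ω = 2π·f = 2π·5400 = 3.393e+04 rad/s.
Step 2 — Component impedances:
  R: Z = R = 11.8 Ω
  L: Z = jωL = j·3.393e+04·0.0123 = 0 + j417.3 Ω
Step 3 — Series combination: Z_total = R + L = 11.8 + j417.3 Ω = 417.5∠88.4° Ω.

Z = 11.8 + j417.3 Ω = 417.5∠88.4° Ω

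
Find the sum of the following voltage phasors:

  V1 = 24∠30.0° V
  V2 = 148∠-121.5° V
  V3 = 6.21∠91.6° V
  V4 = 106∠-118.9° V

Step 1 — Convert each phasor to rectangular form:
  V1 = 24·(cos(30.0°) + j·sin(30.0°)) = 20.78 + j12 V
  V2 = 148·(cos(-121.5°) + j·sin(-121.5°)) = -77.33 - j126.2 V
  V3 = 6.21·(cos(91.6°) + j·sin(91.6°)) = -0.1734 + j6.208 V
  V4 = 106·(cos(-118.9°) + j·sin(-118.9°)) = -51.23 - j92.8 V
Step 2 — Sum components: V_total = -107.9 - j200.8 V.
Step 3 — Convert to polar: |V_total| = 228 V, ∠V_total = -118.3°.

V_total = 228∠-118.3° V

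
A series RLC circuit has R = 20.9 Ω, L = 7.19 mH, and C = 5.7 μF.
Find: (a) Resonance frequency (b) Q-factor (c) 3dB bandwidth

Step 1 — Resonance condition Im(Z)=0 gives ω₀ = 1/√(LC).
Step 2 — ω₀ = 1/√(0.00719·5.7e-06) = 4940 rad/s.
Step 3 — f₀ = ω₀/(2π) = 786.2 Hz.
Step 4 — Series Q: Q = ω₀L/R = 4940·0.00719/20.9 = 1.699.
Step 5 — 3dB bandwidth: Δω = ω₀/Q = 2907 rad/s; BW = Δω/(2π) = 462.6 Hz.

(a) f₀ = 786.2 Hz  (b) Q = 1.699  (c) BW = 462.6 Hz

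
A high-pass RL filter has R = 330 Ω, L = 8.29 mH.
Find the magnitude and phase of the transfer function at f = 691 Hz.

Step 1 — Angular frequency: ω = 2π·691 = 4342 rad/s.
Step 2 — Transfer function: H(jω) = jωL/(R + jωL).
Step 3 — Numerator jωL = j·35.99; denominator R + jωL = 330 + j35.99.
Step 4 — H = 0.01176 + j0.1078.
Step 5 — Magnitude: |H| = 0.1084 (-19.3 dB); phase: φ = 83.8°.

|H| = 0.1084 (-19.3 dB), φ = 83.8°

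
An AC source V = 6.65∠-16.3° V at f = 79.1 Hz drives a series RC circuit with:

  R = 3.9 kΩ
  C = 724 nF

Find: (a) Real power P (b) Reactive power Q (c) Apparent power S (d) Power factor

Step 1 — Angular frequency: ω = 2π·f = 2π·79.1 = 497 rad/s.
Step 2 — Component impedances:
  R: Z = R = 3900 Ω
  C: Z = 1/(jωC) = -j/(ω·C) = 0 - j2779 Ω
Step 3 — Series combination: Z_total = R + C = 3900 - j2779 Ω = 4789∠-35.5° Ω.
Step 4 — Source phasor: V = 6.65∠-16.3° V = 6.383 - j1.866 V.
Step 5 — Current: I = V / Z = 0.001312 + j0.0004561 A = 0.001389∠19.2° A.
Step 6 — Complex power: S = V·I* = 0.00752 - j0.005359 VA.
Step 7 — Real power: P = Re(S) = 0.00752 W.
Step 8 — Reactive power: Q = Im(S) = -0.005359 VAR.
Step 9 — Apparent power: |S| = 0.009234 VA.
Step 10 — Power factor: PF = P/|S| = 0.8144 (leading).

(a) P = 0.00752 W  (b) Q = -0.005359 VAR  (c) S = 0.009234 VA  (d) PF = 0.8144 (leading)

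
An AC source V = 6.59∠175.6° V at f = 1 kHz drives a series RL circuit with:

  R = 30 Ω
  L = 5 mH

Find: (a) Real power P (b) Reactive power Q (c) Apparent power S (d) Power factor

Step 1 — Angular frequency: ω = 2π·f = 2π·1000 = 6283 rad/s.
Step 2 — Component impedances:
  R: Z = R = 30 Ω
  L: Z = jωL = j·6283·0.005 = 0 + j31.42 Ω
Step 3 — Series combination: Z_total = R + L = 30 + j31.42 Ω = 43.44∠46.3° Ω.
Step 4 — Source phasor: V = 6.59∠175.6° V = -6.571 + j0.5056 V.
Step 5 — Current: I = V / Z = -0.09605 + j0.1174 A = 0.1517∠129.3° A.
Step 6 — Complex power: S = V·I* = 0.6904 + j0.723 VA.
Step 7 — Real power: P = Re(S) = 0.6904 W.
Step 8 — Reactive power: Q = Im(S) = 0.723 VAR.
Step 9 — Apparent power: |S| = 0.9997 VA.
Step 10 — Power factor: PF = P/|S| = 0.6906 (lagging).

(a) P = 0.6904 W  (b) Q = 0.723 VAR  (c) S = 0.9997 VA  (d) PF = 0.6906 (lagging)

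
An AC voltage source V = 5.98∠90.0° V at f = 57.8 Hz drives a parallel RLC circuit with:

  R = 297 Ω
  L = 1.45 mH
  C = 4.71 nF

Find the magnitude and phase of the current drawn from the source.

Step 1 — Angular frequency: ω = 2π·f = 2π·57.8 = 363.2 rad/s.
Step 2 — Component impedances:
  R: Z = R = 297 Ω
  L: Z = jωL = j·363.2·0.00145 = 0 + j0.5266 Ω
  C: Z = 1/(jωC) = -j/(ω·C) = 0 - j5.846e+05 Ω
Step 3 — Parallel combination: 1/Z_total = 1/R + 1/L + 1/C; Z_total = 0.0009337 + j0.5266 Ω = 0.5266∠89.9° Ω.
Step 4 — Source phasor: V = 5.98∠90.0° V = 0 + j5.98 V.
Step 5 — Ohm's law: I = V / Z_total = (0 + j5.98) / (0.0009337 + j0.5266) = 11.36 + j0.02013 A.
Step 6 — Convert to polar: |I| = 11.36 A, ∠I = 0.1°.

I = 11.36∠0.1° A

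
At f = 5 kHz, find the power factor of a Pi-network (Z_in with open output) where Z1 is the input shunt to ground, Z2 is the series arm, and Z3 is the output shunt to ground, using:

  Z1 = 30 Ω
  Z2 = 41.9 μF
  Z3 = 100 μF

Step 1 — Angular frequency: ω = 2π·f = 2π·5000 = 3.142e+04 rad/s.
Step 2 — Component impedances:
  Z1: Z = R = 30 Ω
  Z2: Z = 1/(jωC) = -j/(ω·C) = 0 - j0.7597 Ω
  Z3: Z = 1/(jωC) = -j/(ω·C) = 0 - j0.3183 Ω
Step 3 — With open output, the series arm Z2 and the output shunt Z3 appear in series to ground: Z2 + Z3 = 0 - j1.078 Ω.
Step 4 — Parallel with input shunt Z1: Z_in = Z1 || (Z2 + Z3) = 0.03869 - j1.077 Ω = 1.077∠-87.9° Ω.
Step 5 — Power factor: PF = cos(φ) = Re(Z)/|Z| = 0.038686/1.0773 = 0.03591.
Step 6 — Type: Im(Z) = -1.077 ⇒ leading (phase φ = -87.9°).

PF = 0.03591 (leading, φ = -87.9°)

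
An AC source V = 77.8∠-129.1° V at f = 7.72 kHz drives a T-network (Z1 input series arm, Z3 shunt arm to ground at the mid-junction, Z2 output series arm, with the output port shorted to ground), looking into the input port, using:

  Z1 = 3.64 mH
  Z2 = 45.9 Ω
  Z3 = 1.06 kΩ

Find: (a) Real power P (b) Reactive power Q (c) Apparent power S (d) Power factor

Step 1 — Angular frequency: ω = 2π·f = 2π·7720 = 4.851e+04 rad/s.
Step 2 — Component impedances:
  Z1: Z = jωL = j·4.851e+04·0.00364 = 0 + j176.6 Ω
  Z2: Z = R = 45.9 Ω
  Z3: Z = R = 1060 Ω
Step 3 — With the output port shorted to ground, the output series arm Z2 runs from the junction to ground; the shunt arm Z3 also runs from the junction to ground. They appear in parallel: Z3 || Z2 = 43.99 Ω.
Step 4 — Series with input arm Z1: Z_in = Z1 + (Z3 || Z2) = 43.99 + j176.6 Ω = 182∠76.0° Ω.
Step 5 — Source phasor: V = 77.8∠-129.1° V = -49.07 - j60.38 V.
Step 6 — Current: I = V / Z = -0.3872 + j0.1814 A = 0.4276∠154.9° A.
Step 7 — Complex power: S = V·I* = 8.043 + j32.28 VA.
Step 8 — Real power: P = Re(S) = 8.043 W.
Step 9 — Reactive power: Q = Im(S) = 32.28 VAR.
Step 10 — Apparent power: |S| = 33.26 VA.
Step 11 — Power factor: PF = P/|S| = 0.2418 (lagging).

(a) P = 8.043 W  (b) Q = 32.28 VAR  (c) S = 33.26 VA  (d) PF = 0.2418 (lagging)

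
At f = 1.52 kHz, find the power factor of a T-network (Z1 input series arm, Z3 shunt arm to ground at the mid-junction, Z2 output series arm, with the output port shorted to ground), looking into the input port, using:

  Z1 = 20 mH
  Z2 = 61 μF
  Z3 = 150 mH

Step 1 — Angular frequency: ω = 2π·f = 2π·1520 = 9550 rad/s.
Step 2 — Component impedances:
  Z1: Z = jωL = j·9550·0.02 = 0 + j191 Ω
  Z2: Z = 1/(jωC) = -j/(ω·C) = 0 - j1.717 Ω
  Z3: Z = jωL = j·9550·0.15 = 0 + j1433 Ω
Step 3 — With the output port shorted to ground, the output series arm Z2 runs from the junction to ground; the shunt arm Z3 also runs from the junction to ground. They appear in parallel: Z3 || Z2 = 0 - j1.719 Ω.
Step 4 — Series with input arm Z1: Z_in = Z1 + (Z3 || Z2) = 0 + j189.3 Ω = 189.3∠90.0° Ω.
Step 5 — Power factor: PF = cos(φ) = Re(Z)/|Z| = 0/189.3 = 0.
Step 6 — Type: Im(Z) = 189.3 ⇒ lagging (phase φ = 90.0°).

PF = 0 (lagging, φ = 90.0°)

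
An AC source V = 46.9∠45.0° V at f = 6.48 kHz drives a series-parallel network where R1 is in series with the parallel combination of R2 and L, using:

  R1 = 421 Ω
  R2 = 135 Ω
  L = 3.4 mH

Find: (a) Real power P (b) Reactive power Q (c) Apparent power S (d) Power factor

Step 1 — Angular frequency: ω = 2π·f = 2π·6480 = 4.072e+04 rad/s.
Step 2 — Component impedances:
  R1: Z = R = 421 Ω
  R2: Z = R = 135 Ω
  L: Z = jωL = j·4.072e+04·0.0034 = 0 + j138.4 Ω
Step 3 — Parallel branch: R2 || L = 1/(1/R2 + 1/L) = 69.19 + j67.48 Ω.
Step 4 — Series with R1: Z_total = R1 + (R2 || L) = 490.2 + j67.48 Ω = 494.8∠7.8° Ω.
Step 5 — Source phasor: V = 46.9∠45.0° V = 33.16 + j33.16 V.
Step 6 — Current: I = V / Z = 0.07554 + j0.05726 A = 0.09478∠37.2° A.
Step 7 — Complex power: S = V·I* = 4.404 + j0.6062 VA.
Step 8 — Real power: P = Re(S) = 4.404 W.
Step 9 — Reactive power: Q = Im(S) = 0.6062 VAR.
Step 10 — Apparent power: |S| = 4.445 VA.
Step 11 — Power factor: PF = P/|S| = 0.9907 (lagging).

(a) P = 4.404 W  (b) Q = 0.6062 VAR  (c) S = 4.445 VA  (d) PF = 0.9907 (lagging)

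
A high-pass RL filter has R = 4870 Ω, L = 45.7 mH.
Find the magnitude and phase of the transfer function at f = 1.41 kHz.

Step 1 — Angular frequency: ω = 2π·1410 = 8859 rad/s.
Step 2 — Transfer function: H(jω) = jωL/(R + jωL).
Step 3 — Numerator jωL = j·404.9; denominator R + jωL = 4870 + j404.9.
Step 4 — H = 0.006864 + j0.08256.
Step 5 — Magnitude: |H| = 0.08285 (-21.6 dB); phase: φ = 85.2°.

|H| = 0.08285 (-21.6 dB), φ = 85.2°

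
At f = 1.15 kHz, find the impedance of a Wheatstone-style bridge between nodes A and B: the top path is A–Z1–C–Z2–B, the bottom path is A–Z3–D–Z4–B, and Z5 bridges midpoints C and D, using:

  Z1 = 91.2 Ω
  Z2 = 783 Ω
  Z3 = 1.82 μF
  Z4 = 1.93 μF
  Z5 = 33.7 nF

Step 1 — Angular frequency: ω = 2π·f = 2π·1150 = 7226 rad/s.
Step 2 — Component impedances:
  Z1: Z = R = 91.2 Ω
  Z2: Z = R = 783 Ω
  Z3: Z = 1/(jωC) = -j/(ω·C) = 0 - j76.04 Ω
  Z4: Z = 1/(jωC) = -j/(ω·C) = 0 - j71.71 Ω
  Z5: Z = 1/(jωC) = -j/(ω·C) = 0 - j4107 Ω
Step 3 — Bridge requires nodal analysis (the Z5 bridge couples midpoints C and D, so the two paths cannot be reduced to a simple series/parallel combination). Setting node B to ground and injecting 1 A at node A, the 3-node admittance system at A, C, D solves to V_A = Z_AB = 24.01 - j142.8 Ω = 144.8∠-80.5° Ω.

Z = 24.01 - j142.8 Ω = 144.8∠-80.5° Ω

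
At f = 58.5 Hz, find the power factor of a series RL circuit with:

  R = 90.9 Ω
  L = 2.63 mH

Step 1 — Angular frequency: ω = 2π·f = 2π·58.5 = 367.6 rad/s.
Step 2 — Component impedances:
  R: Z = R = 90.9 Ω
  L: Z = jωL = j·367.6·0.00263 = 0 + j0.9667 Ω
Step 3 — Series combination: Z_total = R + L = 90.9 + j0.9667 Ω = 90.91∠0.6° Ω.
Step 4 — Power factor: PF = cos(φ) = Re(Z)/|Z| = 90.9/90.91 = 0.9999.
Step 5 — Type: Im(Z) = 0.9667 ⇒ lagging (phase φ = 0.6°).

PF = 0.9999 (lagging, φ = 0.6°)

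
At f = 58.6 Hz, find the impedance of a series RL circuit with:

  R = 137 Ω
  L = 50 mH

Step 1 — Angular frequency: ω = 2π·f = 2π·58.6 = 368.2 rad/s.
Step 2 — Component impedances:
  R: Z = R = 137 Ω
  L: Z = jωL = j·368.2·0.05 = 0 + j18.41 Ω
Step 3 — Series combination: Z_total = R + L = 137 + j18.41 Ω = 138.2∠7.7° Ω.

Z = 137 + j18.41 Ω = 138.2∠7.7° Ω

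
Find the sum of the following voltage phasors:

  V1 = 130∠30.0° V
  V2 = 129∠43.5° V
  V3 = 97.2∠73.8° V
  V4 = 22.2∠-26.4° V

Step 1 — Convert each phasor to rectangular form:
  V1 = 130·(cos(30.0°) + j·sin(30.0°)) = 112.6 + j65 V
  V2 = 129·(cos(43.5°) + j·sin(43.5°)) = 93.57 + j88.8 V
  V3 = 97.2·(cos(73.8°) + j·sin(73.8°)) = 27.12 + j93.34 V
  V4 = 22.2·(cos(-26.4°) + j·sin(-26.4°)) = 19.88 - j9.871 V
Step 2 — Sum components: V_total = 253.2 + j237.3 V.
Step 3 — Convert to polar: |V_total| = 347 V, ∠V_total = 43.1°.

V_total = 347∠43.1° V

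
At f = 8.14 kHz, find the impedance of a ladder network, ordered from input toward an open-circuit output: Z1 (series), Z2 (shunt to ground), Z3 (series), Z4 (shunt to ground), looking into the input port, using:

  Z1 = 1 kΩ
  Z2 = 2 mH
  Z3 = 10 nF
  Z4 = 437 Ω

Step 1 — Angular frequency: ω = 2π·f = 2π·8140 = 5.115e+04 rad/s.
Step 2 — Component impedances:
  Z1: Z = R = 1000 Ω
  Z2: Z = jωL = j·5.115e+04·0.002 = 0 + j102.3 Ω
  Z3: Z = 1/(jωC) = -j/(ω·C) = 0 - j1955 Ω
  Z4: Z = R = 437 Ω
Step 3 — Ladder network (open output): work backward from the far end, alternating series and parallel combinations. Z_in = 1001 + j107.6 Ω = 1007∠6.1° Ω.

Z = 1001 + j107.6 Ω = 1007∠6.1° Ω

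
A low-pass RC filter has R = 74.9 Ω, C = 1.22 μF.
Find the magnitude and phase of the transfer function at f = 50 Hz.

Step 1 — Angular frequency: ω = 2π·50 = 314.2 rad/s.
Step 2 — Transfer function: H(jω) = 1/(1 + jωRC).
Step 3 — Denominator: 1 + jωRC = 1 + j·314.2·74.9·1.22e-06 = 1 + j0.02871.
Step 4 — H = 0.9992 - j0.02868.
Step 5 — Magnitude: |H| = 0.9996 (-0.0 dB); phase: φ = -1.6°.

|H| = 0.9996 (-0.0 dB), φ = -1.6°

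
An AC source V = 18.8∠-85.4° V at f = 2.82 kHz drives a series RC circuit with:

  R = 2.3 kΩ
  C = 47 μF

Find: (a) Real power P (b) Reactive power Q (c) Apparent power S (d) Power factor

Step 1 — Angular frequency: ω = 2π·f = 2π·2820 = 1.772e+04 rad/s.
Step 2 — Component impedances:
  R: Z = R = 2300 Ω
  C: Z = 1/(jωC) = -j/(ω·C) = 0 - j1.201 Ω
Step 3 — Series combination: Z_total = R + C = 2300 - j1.201 Ω = 2300∠-0.0° Ω.
Step 4 — Source phasor: V = 18.8∠-85.4° V = 1.508 - j18.74 V.
Step 5 — Current: I = V / Z = 0.0006598 - j0.008147 A = 0.008174∠-85.4° A.
Step 6 — Complex power: S = V·I* = 0.1537 - j8.023e-05 VA.
Step 7 — Real power: P = Re(S) = 0.1537 W.
Step 8 — Reactive power: Q = Im(S) = -8.023e-05 VAR.
Step 9 — Apparent power: |S| = 0.1537 VA.
Step 10 — Power factor: PF = P/|S| = 1 (leading).

(a) P = 0.1537 W  (b) Q = -8.023e-05 VAR  (c) S = 0.1537 VA  (d) PF = 1 (leading)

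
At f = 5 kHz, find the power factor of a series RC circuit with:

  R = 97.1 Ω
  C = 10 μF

Step 1 — Angular frequency: ω = 2π·f = 2π·5000 = 3.142e+04 rad/s.
Step 2 — Component impedances:
  R: Z = R = 97.1 Ω
  C: Z = 1/(jωC) = -j/(ω·C) = 0 - j3.183 Ω
Step 3 — Series combination: Z_total = R + C = 97.1 - j3.183 Ω = 97.15∠-1.9° Ω.
Step 4 — Power factor: PF = cos(φ) = Re(Z)/|Z| = 97.1/97.15 = 0.9995.
Step 5 — Type: Im(Z) = -3.183 ⇒ leading (phase φ = -1.9°).

PF = 0.9995 (leading, φ = -1.9°)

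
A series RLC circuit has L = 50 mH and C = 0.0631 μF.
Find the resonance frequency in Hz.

Step 1 — Resonance condition Im(Z)=0 gives ω₀ = 1/√(LC).
Step 2 — ω₀ = 1/√(0.05·6.31e-08) = 1.78e+04 rad/s.
Step 3 — f₀ = ω₀/(2π) = 2833 Hz.

f₀ = 2833 Hz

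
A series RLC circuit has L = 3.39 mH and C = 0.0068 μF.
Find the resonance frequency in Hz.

Step 1 — Resonance condition Im(Z)=0 gives ω₀ = 1/√(LC).
Step 2 — ω₀ = 1/√(0.00339·6.8e-09) = 2.083e+05 rad/s.
Step 3 — f₀ = ω₀/(2π) = 3.315e+04 Hz.

f₀ = 3.315e+04 Hz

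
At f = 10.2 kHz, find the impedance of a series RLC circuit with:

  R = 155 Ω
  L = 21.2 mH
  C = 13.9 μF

Step 1 — Angular frequency: ω = 2π·f = 2π·1.02e+04 = 6.409e+04 rad/s.
Step 2 — Component impedances:
  R: Z = R = 155 Ω
  L: Z = jωL = j·6.409e+04·0.0212 = 0 + j1359 Ω
  C: Z = 1/(jωC) = -j/(ω·C) = 0 - j1.123 Ω
Step 3 — Series combination: Z_total = R + L + C = 155 + j1358 Ω = 1366∠83.5° Ω.

Z = 155 + j1358 Ω = 1366∠83.5° Ω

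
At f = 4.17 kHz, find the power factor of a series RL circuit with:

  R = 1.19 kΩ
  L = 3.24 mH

Step 1 — Angular frequency: ω = 2π·f = 2π·4170 = 2.62e+04 rad/s.
Step 2 — Component impedances:
  R: Z = R = 1190 Ω
  L: Z = jωL = j·2.62e+04·0.00324 = 0 + j84.89 Ω
Step 3 — Series combination: Z_total = R + L = 1190 + j84.89 Ω = 1193∠4.1° Ω.
Step 4 — Power factor: PF = cos(φ) = Re(Z)/|Z| = 1190/1193 = 0.9975.
Step 5 — Type: Im(Z) = 84.89 ⇒ lagging (phase φ = 4.1°).

PF = 0.9975 (lagging, φ = 4.1°)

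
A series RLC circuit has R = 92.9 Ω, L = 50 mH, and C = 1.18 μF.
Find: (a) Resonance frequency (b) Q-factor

Step 1 — Resonance condition Im(Z)=0 gives ω₀ = 1/√(LC).
Step 2 — ω₀ = 1/√(0.05·1.18e-06) = 4117 rad/s.
Step 3 — f₀ = ω₀/(2π) = 655.2 Hz.
Step 4 — Series Q: Q = ω₀L/R = 4117·0.05/92.9 = 2.216.

(a) f₀ = 655.2 Hz  (b) Q = 2.216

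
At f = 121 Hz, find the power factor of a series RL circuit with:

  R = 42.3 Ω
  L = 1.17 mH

Step 1 — Angular frequency: ω = 2π·f = 2π·121 = 760.3 rad/s.
Step 2 — Component impedances:
  R: Z = R = 42.3 Ω
  L: Z = jωL = j·760.3·0.00117 = 0 + j0.8895 Ω
Step 3 — Series combination: Z_total = R + L = 42.3 + j0.8895 Ω = 42.31∠1.2° Ω.
Step 4 — Power factor: PF = cos(φ) = Re(Z)/|Z| = 42.3/42.31 = 0.9998.
Step 5 — Type: Im(Z) = 0.8895 ⇒ lagging (phase φ = 1.2°).

PF = 0.9998 (lagging, φ = 1.2°)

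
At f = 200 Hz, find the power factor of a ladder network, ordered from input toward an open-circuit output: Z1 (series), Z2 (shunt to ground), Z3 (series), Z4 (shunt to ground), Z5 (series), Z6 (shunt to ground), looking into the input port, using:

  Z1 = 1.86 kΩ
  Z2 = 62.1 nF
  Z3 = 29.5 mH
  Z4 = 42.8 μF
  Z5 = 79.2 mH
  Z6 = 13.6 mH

Step 1 — Angular frequency: ω = 2π·f = 2π·200 = 1257 rad/s.
Step 2 — Component impedances:
  Z1: Z = R = 1860 Ω
  Z2: Z = 1/(jωC) = -j/(ω·C) = 0 - j1.281e+04 Ω
  Z3: Z = jωL = j·1257·0.0295 = 0 + j37.07 Ω
  Z4: Z = 1/(jωC) = -j/(ω·C) = 0 - j18.59 Ω
  Z5: Z = jωL = j·1257·0.0792 = 0 + j99.53 Ω
  Z6: Z = jωL = j·1257·0.0136 = 0 + j17.09 Ω
Step 3 — Ladder network (open output): work backward from the far end, alternating series and parallel combinations. Z_in = 1860 + j14.97 Ω = 1860∠0.5° Ω.
Step 4 — Power factor: PF = cos(φ) = Re(Z)/|Z| = 1860/1860 = 1.
Step 5 — Type: Im(Z) = 14.97 ⇒ lagging (phase φ = 0.5°).

PF = 1 (lagging, φ = 0.5°)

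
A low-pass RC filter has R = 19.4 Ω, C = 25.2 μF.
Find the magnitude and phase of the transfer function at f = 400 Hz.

Step 1 — Angular frequency: ω = 2π·400 = 2513 rad/s.
Step 2 — Transfer function: H(jω) = 1/(1 + jωRC).
Step 3 — Denominator: 1 + jωRC = 1 + j·2513·19.4·2.52e-05 = 1 + j1.229.
Step 4 — H = 0.3985 - j0.4896.
Step 5 — Magnitude: |H| = 0.6312 (-4.0 dB); phase: φ = -50.9°.

|H| = 0.6312 (-4.0 dB), φ = -50.9°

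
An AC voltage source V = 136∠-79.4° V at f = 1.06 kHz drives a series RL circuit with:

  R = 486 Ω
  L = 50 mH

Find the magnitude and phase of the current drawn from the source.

Step 1 — Angular frequency: ω = 2π·f = 2π·1060 = 6660 rad/s.
Step 2 — Component impedances:
  R: Z = R = 486 Ω
  L: Z = jωL = j·6660·0.05 = 0 + j333 Ω
Step 3 — Series combination: Z_total = R + L = 486 + j333 Ω = 589.1∠34.4° Ω.
Step 4 — Source phasor: V = 136∠-79.4° V = 25.02 - j133.7 V.
Step 5 — Ohm's law: I = V / Z_total = (25.02 - j133.7) / (486 + j333) = -0.09323 - j0.2112 A.
Step 6 — Convert to polar: |I| = 0.2308 A, ∠I = -113.8°.

I = 0.2308∠-113.8° A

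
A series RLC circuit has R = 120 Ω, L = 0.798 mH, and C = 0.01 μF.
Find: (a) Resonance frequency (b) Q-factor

Step 1 — Resonance condition Im(Z)=0 gives ω₀ = 1/√(LC).
Step 2 — ω₀ = 1/√(0.000798·1e-08) = 3.54e+05 rad/s.
Step 3 — f₀ = ω₀/(2π) = 5.634e+04 Hz.
Step 4 — Series Q: Q = ω₀L/R = 3.54e+05·0.000798/120 = 2.354.

(a) f₀ = 5.634e+04 Hz  (b) Q = 2.354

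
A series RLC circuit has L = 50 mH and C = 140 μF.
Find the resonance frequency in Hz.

Step 1 — Resonance condition Im(Z)=0 gives ω₀ = 1/√(LC).
Step 2 — ω₀ = 1/√(0.05·0.00014) = 378 rad/s.
Step 3 — f₀ = ω₀/(2π) = 60.15 Hz.

f₀ = 60.15 Hz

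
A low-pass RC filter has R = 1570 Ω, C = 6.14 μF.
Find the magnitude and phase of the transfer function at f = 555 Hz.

Step 1 — Angular frequency: ω = 2π·555 = 3487 rad/s.
Step 2 — Transfer function: H(jω) = 1/(1 + jωRC).
Step 3 — Denominator: 1 + jωRC = 1 + j·3487·1570·6.14e-06 = 1 + j33.62.
Step 4 — H = 0.0008842 - j0.02972.
Step 5 — Magnitude: |H| = 0.02973 (-30.5 dB); phase: φ = -88.3°.

|H| = 0.02973 (-30.5 dB), φ = -88.3°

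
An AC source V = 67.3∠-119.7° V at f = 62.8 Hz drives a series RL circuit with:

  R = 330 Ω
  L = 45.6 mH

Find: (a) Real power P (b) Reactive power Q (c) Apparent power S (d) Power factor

Step 1 — Angular frequency: ω = 2π·f = 2π·62.8 = 394.6 rad/s.
Step 2 — Component impedances:
  R: Z = R = 330 Ω
  L: Z = jωL = j·394.6·0.0456 = 0 + j17.99 Ω
Step 3 — Series combination: Z_total = R + L = 330 + j17.99 Ω = 330.5∠3.1° Ω.
Step 4 — Source phasor: V = 67.3∠-119.7° V = -33.34 - j58.46 V.
Step 5 — Current: I = V / Z = -0.1104 - j0.1711 A = 0.2036∠-122.8° A.
Step 6 — Complex power: S = V·I* = 13.68 + j0.7461 VA.
Step 7 — Real power: P = Re(S) = 13.68 W.
Step 8 — Reactive power: Q = Im(S) = 0.7461 VAR.
Step 9 — Apparent power: |S| = 13.7 VA.
Step 10 — Power factor: PF = P/|S| = 0.9985 (lagging).

(a) P = 13.68 W  (b) Q = 0.7461 VAR  (c) S = 13.7 VA  (d) PF = 0.9985 (lagging)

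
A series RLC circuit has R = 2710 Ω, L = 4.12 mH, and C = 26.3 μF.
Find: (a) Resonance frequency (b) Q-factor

Step 1 — Resonance condition Im(Z)=0 gives ω₀ = 1/√(LC).
Step 2 — ω₀ = 1/√(0.00412·2.63e-05) = 3038 rad/s.
Step 3 — f₀ = ω₀/(2π) = 483.5 Hz.
Step 4 — Series Q: Q = ω₀L/R = 3038·0.00412/2710 = 0.004619.

(a) f₀ = 483.5 Hz  (b) Q = 0.004619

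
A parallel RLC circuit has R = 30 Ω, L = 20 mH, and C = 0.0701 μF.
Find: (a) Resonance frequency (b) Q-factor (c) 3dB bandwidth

Step 1 — Resonance: ω₀ = 1/√(LC) = 1/√(0.02·7.01e-08) = 2.671e+04 rad/s.
Step 2 — f₀ = ω₀/(2π) = 4251 Hz.
Step 3 — Parallel Q: Q = R/(ω₀L) = 30/(2.671e+04·0.02) = 0.05616.
Step 4 — Bandwidth: Δω = ω₀/Q = 4.755e+05 rad/s; BW = Δω/(2π) = 7.568e+04 Hz.

(a) f₀ = 4251 Hz  (b) Q = 0.05616  (c) BW = 7.568e+04 Hz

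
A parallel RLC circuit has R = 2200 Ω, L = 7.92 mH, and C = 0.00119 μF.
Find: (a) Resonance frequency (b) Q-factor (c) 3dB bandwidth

Step 1 — Resonance: ω₀ = 1/√(LC) = 1/√(0.00792·1.19e-09) = 3.257e+05 rad/s.
Step 2 — f₀ = ω₀/(2π) = 5.184e+04 Hz.
Step 3 — Parallel Q: Q = R/(ω₀L) = 2200/(3.257e+05·0.00792) = 0.8528.
Step 4 — Bandwidth: Δω = ω₀/Q = 3.82e+05 rad/s; BW = Δω/(2π) = 6.079e+04 Hz.

(a) f₀ = 5.184e+04 Hz  (b) Q = 0.8528  (c) BW = 6.079e+04 Hz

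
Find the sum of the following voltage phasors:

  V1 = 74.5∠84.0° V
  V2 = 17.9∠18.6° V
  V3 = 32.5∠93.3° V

Step 1 — Convert each phasor to rectangular form:
  V1 = 74.5·(cos(84.0°) + j·sin(84.0°)) = 7.787 + j74.09 V
  V2 = 17.9·(cos(18.6°) + j·sin(18.6°)) = 16.97 + j5.709 V
  V3 = 32.5·(cos(93.3°) + j·sin(93.3°)) = -1.871 + j32.45 V
Step 2 — Sum components: V_total = 22.88 + j112.2 V.
Step 3 — Convert to polar: |V_total| = 114.6 V, ∠V_total = 78.5°.

V_total = 114.6∠78.5° V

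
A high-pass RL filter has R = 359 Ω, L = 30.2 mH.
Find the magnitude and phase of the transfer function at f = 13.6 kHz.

Step 1 — Angular frequency: ω = 2π·1.36e+04 = 8.545e+04 rad/s.
Step 2 — Transfer function: H(jω) = jωL/(R + jωL).
Step 3 — Numerator jωL = j·2581; denominator R + jωL = 359 + j2581.
Step 4 — H = 0.981 + j0.1365.
Step 5 — Magnitude: |H| = 0.9905 (-0.1 dB); phase: φ = 7.9°.

|H| = 0.9905 (-0.1 dB), φ = 7.9°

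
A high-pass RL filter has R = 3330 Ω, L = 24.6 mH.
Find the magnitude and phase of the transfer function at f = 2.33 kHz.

Step 1 — Angular frequency: ω = 2π·2330 = 1.464e+04 rad/s.
Step 2 — Transfer function: H(jω) = jωL/(R + jωL).
Step 3 — Numerator jωL = j·360.1; denominator R + jωL = 3330 + j360.1.
Step 4 — H = 0.01156 + j0.1069.
Step 5 — Magnitude: |H| = 0.1075 (-19.4 dB); phase: φ = 83.8°.

|H| = 0.1075 (-19.4 dB), φ = 83.8°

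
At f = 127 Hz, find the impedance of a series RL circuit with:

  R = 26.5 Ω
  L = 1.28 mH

Step 1 — Angular frequency: ω = 2π·f = 2π·127 = 798 rad/s.
Step 2 — Component impedances:
  R: Z = R = 26.5 Ω
  L: Z = jωL = j·798·0.00128 = 0 + j1.021 Ω
Step 3 — Series combination: Z_total = R + L = 26.5 + j1.021 Ω = 26.52∠2.2° Ω.

Z = 26.5 + j1.021 Ω = 26.52∠2.2° Ω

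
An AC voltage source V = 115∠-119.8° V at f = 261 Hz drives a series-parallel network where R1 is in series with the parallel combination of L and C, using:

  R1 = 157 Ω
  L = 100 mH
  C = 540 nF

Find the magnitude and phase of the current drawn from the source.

Step 1 — Angular frequency: ω = 2π·f = 2π·261 = 1640 rad/s.
Step 2 — Component impedances:
  R1: Z = R = 157 Ω
  L: Z = jωL = j·1640·0.1 = 0 + j164 Ω
  C: Z = 1/(jωC) = -j/(ω·C) = 0 - j1129 Ω
Step 3 — Parallel branch: L || C = 1/(1/L + 1/C) = 0 + j191.9 Ω.
Step 4 — Series with R1: Z_total = R1 + (L || C) = 157 + j191.9 Ω = 247.9∠50.7° Ω.
Step 5 — Source phasor: V = 115∠-119.8° V = -57.15 - j99.79 V.
Step 6 — Ohm's law: I = V / Z_total = (-57.15 - j99.79) / (157 + j191.9) = -0.4575 - j0.07652 A.
Step 7 — Convert to polar: |I| = 0.4639 A, ∠I = -170.5°.

I = 0.4639∠-170.5° A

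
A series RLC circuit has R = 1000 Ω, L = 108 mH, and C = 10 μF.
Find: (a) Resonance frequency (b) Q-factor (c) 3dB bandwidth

Step 1 — Resonance: ω₀ = 1/√(LC) = 1/√(0.108·1e-05) = 962.3 rad/s.
Step 2 — f₀ = ω₀/(2π) = 153.1 Hz.
Step 3 — Series Q: Q = ω₀L/R = 962.3·0.108/1000 = 0.1039.
Step 4 — Bandwidth: Δω = ω₀/Q = 9259 rad/s; BW = Δω/(2π) = 1474 Hz.

(a) f₀ = 153.1 Hz  (b) Q = 0.1039  (c) BW = 1474 Hz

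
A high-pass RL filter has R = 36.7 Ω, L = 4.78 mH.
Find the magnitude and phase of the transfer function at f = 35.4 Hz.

Step 1 — Angular frequency: ω = 2π·35.4 = 222.4 rad/s.
Step 2 — Transfer function: H(jω) = jωL/(R + jωL).
Step 3 — Numerator jωL = j·1.063; denominator R + jωL = 36.7 + j1.063.
Step 4 — H = 0.0008385 + j0.02895.
Step 5 — Magnitude: |H| = 0.02896 (-30.8 dB); phase: φ = 88.3°.

|H| = 0.02896 (-30.8 dB), φ = 88.3°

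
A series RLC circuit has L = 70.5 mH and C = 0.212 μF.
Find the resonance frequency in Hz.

Step 1 — Resonance condition Im(Z)=0 gives ω₀ = 1/√(LC).
Step 2 — ω₀ = 1/√(0.0705·2.12e-07) = 8180 rad/s.
Step 3 — f₀ = ω₀/(2π) = 1302 Hz.

f₀ = 1302 Hz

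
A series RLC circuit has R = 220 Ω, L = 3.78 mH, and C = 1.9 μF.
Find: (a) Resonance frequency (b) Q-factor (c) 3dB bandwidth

Step 1 — Resonance condition Im(Z)=0 gives ω₀ = 1/√(LC).
Step 2 — ω₀ = 1/√(0.00378·1.9e-06) = 1.18e+04 rad/s.
Step 3 — f₀ = ω₀/(2π) = 1878 Hz.
Step 4 — Series Q: Q = ω₀L/R = 1.18e+04·0.00378/220 = 0.2027.
Step 5 — 3dB bandwidth: Δω = ω₀/Q = 5.82e+04 rad/s; BW = Δω/(2π) = 9263 Hz.

(a) f₀ = 1878 Hz  (b) Q = 0.2027  (c) BW = 9263 Hz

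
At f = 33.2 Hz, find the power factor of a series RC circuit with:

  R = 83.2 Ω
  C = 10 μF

Step 1 — Angular frequency: ω = 2π·f = 2π·33.2 = 208.6 rad/s.
Step 2 — Component impedances:
  R: Z = R = 83.2 Ω
  C: Z = 1/(jωC) = -j/(ω·C) = 0 - j479.4 Ω
Step 3 — Series combination: Z_total = R + C = 83.2 - j479.4 Ω = 486.5∠-80.2° Ω.
Step 4 — Power factor: PF = cos(φ) = Re(Z)/|Z| = 83.2/486.5 = 0.171.
Step 5 — Type: Im(Z) = -479.4 ⇒ leading (phase φ = -80.2°).

PF = 0.171 (leading, φ = -80.2°)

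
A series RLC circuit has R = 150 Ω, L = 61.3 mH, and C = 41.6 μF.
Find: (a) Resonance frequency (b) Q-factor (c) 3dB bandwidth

Step 1 — Resonance condition Im(Z)=0 gives ω₀ = 1/√(LC).
Step 2 — ω₀ = 1/√(0.0613·4.16e-05) = 626.2 rad/s.
Step 3 — f₀ = ω₀/(2π) = 99.67 Hz.
Step 4 — Series Q: Q = ω₀L/R = 626.2·0.0613/150 = 0.2559.
Step 5 — 3dB bandwidth: Δω = ω₀/Q = 2447 rad/s; BW = Δω/(2π) = 389.4 Hz.

(a) f₀ = 99.67 Hz  (b) Q = 0.2559  (c) BW = 389.4 Hz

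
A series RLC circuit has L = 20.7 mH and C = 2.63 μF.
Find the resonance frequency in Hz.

Step 1 — Resonance condition Im(Z)=0 gives ω₀ = 1/√(LC).
Step 2 — ω₀ = 1/√(0.0207·2.63e-06) = 4286 rad/s.
Step 3 — f₀ = ω₀/(2π) = 682.1 Hz.

f₀ = 682.1 Hz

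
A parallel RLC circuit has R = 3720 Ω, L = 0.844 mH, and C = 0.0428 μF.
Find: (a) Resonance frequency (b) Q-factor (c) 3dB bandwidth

Step 1 — Resonance: ω₀ = 1/√(LC) = 1/√(0.000844·4.28e-08) = 1.664e+05 rad/s.
Step 2 — f₀ = ω₀/(2π) = 2.648e+04 Hz.
Step 3 — Parallel Q: Q = R/(ω₀L) = 3720/(1.664e+05·0.000844) = 26.49.
Step 4 — Bandwidth: Δω = ω₀/Q = 6281 rad/s; BW = Δω/(2π) = 999.6 Hz.

(a) f₀ = 2.648e+04 Hz  (b) Q = 26.49  (c) BW = 999.6 Hz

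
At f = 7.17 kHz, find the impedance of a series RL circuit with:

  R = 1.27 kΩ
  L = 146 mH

Step 1 — Angular frequency: ω = 2π·f = 2π·7170 = 4.505e+04 rad/s.
Step 2 — Component impedances:
  R: Z = R = 1270 Ω
  L: Z = jωL = j·4.505e+04·0.146 = 0 + j6577 Ω
Step 3 — Series combination: Z_total = R + L = 1270 + j6577 Ω = 6699∠79.1° Ω.

Z = 1270 + j6577 Ω = 6699∠79.1° Ω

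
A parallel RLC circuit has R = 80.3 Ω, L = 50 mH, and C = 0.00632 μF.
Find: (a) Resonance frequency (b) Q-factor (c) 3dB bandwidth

Step 1 — Resonance: ω₀ = 1/√(LC) = 1/√(0.05·6.32e-09) = 5.625e+04 rad/s.
Step 2 — f₀ = ω₀/(2π) = 8953 Hz.
Step 3 — Parallel Q: Q = R/(ω₀L) = 80.3/(5.625e+04·0.05) = 0.02855.
Step 4 — Bandwidth: Δω = ω₀/Q = 1.97e+06 rad/s; BW = Δω/(2π) = 3.136e+05 Hz.

(a) f₀ = 8953 Hz  (b) Q = 0.02855  (c) BW = 3.136e+05 Hz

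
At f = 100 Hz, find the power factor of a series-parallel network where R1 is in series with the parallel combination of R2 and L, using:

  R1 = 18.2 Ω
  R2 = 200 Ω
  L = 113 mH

Step 1 — Angular frequency: ω = 2π·f = 2π·100 = 628.3 rad/s.
Step 2 — Component impedances:
  R1: Z = R = 18.2 Ω
  R2: Z = R = 200 Ω
  L: Z = jωL = j·628.3·0.113 = 0 + j71 Ω
Step 3 — Parallel branch: R2 || L = 1/(1/R2 + 1/L) = 22.38 + j63.05 Ω.
Step 4 — Series with R1: Z_total = R1 + (R2 || L) = 40.58 + j63.05 Ω = 74.99∠57.2° Ω.
Step 5 — Power factor: PF = cos(φ) = Re(Z)/|Z| = 40.584/74.986 = 0.5412.
Step 6 — Type: Im(Z) = 63.05 ⇒ lagging (phase φ = 57.2°).

PF = 0.5412 (lagging, φ = 57.2°)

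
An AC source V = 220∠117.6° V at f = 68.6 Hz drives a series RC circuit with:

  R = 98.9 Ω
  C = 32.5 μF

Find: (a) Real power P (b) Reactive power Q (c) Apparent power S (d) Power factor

Step 1 — Angular frequency: ω = 2π·f = 2π·68.6 = 431 rad/s.
Step 2 — Component impedances:
  R: Z = R = 98.9 Ω
  C: Z = 1/(jωC) = -j/(ω·C) = 0 - j71.39 Ω
Step 3 — Series combination: Z_total = R + C = 98.9 - j71.39 Ω = 122∠-35.8° Ω.
Step 4 — Source phasor: V = 220∠117.6° V = -101.9 + j195 V.
Step 5 — Current: I = V / Z = -1.613 + j0.807 A = 1.804∠153.4° A.
Step 6 — Complex power: S = V·I* = 321.8 - j232.2 VA.
Step 7 — Real power: P = Re(S) = 321.8 W.
Step 8 — Reactive power: Q = Im(S) = -232.2 VAR.
Step 9 — Apparent power: |S| = 396.8 VA.
Step 10 — Power factor: PF = P/|S| = 0.8108 (leading).

(a) P = 321.8 W  (b) Q = -232.2 VAR  (c) S = 396.8 VA  (d) PF = 0.8108 (leading)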